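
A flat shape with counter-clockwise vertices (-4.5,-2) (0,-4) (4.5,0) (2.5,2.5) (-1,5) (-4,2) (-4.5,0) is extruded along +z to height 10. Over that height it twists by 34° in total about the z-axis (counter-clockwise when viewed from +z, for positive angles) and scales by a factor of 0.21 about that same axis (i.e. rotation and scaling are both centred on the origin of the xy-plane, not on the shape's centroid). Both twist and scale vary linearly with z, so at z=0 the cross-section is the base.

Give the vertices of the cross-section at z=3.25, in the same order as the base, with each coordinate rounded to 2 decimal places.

t = z/height = 3.25/10 = 0.325
s = 1 + (scale-1)·z/height = 1 + (0.21-1)·3.25/10 = 0.743250
θ = twist·z/height = 34°·3.25/10 = 11.0500° = 0.192859 rad
cos θ = 0.981460, sin θ = 0.191666 (intermediates below are computed at full precision and shown rounded to 5 d.p.)
v1: (-4.5,-2) → rotate → (-4.03324,-2.82542) → ×s → (-2.99771,-2.09999) → (-3.00,-2.10)
v2: (0,-4) → rotate → (0.76666,-3.92584) → ×s → (0.56982,-2.91788) → (0.57,-2.92)
v3: (4.5,0) → rotate → (4.41657,0.86249) → ×s → (3.28262,0.64105) → (3.28,0.64)
v4: (2.5,2.5) → rotate → (1.97449,2.93281) → ×s → (1.46754,2.17981) → (1.47,2.18)
v5: (-1,5) → rotate → (-1.93979,4.71564) → ×s → (-1.44175,3.50490) → (-1.44,3.50)
v6: (-4,2) → rotate → (-4.30917,1.19626) → ×s → (-3.20279,0.88912) → (-3.20,0.89)
v7: (-4.5,0) → rotate → (-4.41657,-0.86249) → ×s → (-3.28262,-0.64105) → (-3.28,-0.64)

Cross-section at z=3.25: (-3.00,-2.10) (0.57,-2.92) (3.28,0.64) (1.47,2.18) (-1.44,3.50) (-3.20,0.89) (-3.28,-0.64)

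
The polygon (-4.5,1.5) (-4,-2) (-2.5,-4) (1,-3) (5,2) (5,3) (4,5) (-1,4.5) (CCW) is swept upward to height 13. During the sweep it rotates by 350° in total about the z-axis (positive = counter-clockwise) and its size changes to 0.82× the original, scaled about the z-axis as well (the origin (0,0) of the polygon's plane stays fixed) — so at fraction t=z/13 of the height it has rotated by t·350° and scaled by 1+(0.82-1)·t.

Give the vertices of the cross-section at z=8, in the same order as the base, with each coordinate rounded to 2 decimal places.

Cross-section at z=8: (4.03,1.23) (1.87,3.51) (-0.25,4.19) (-2.27,1.66) (-2.60,-4.02) (-2.08,-4.75) (-0.33,-5.68) (3.04,-2.75)

t = z/height = 8/13 = 0.615385
s = 1 + (scale-1)·z/height = 1 + (0.82-1)·8/13 = 0.889231
θ = twist·z/height = 350°·8/13 = 215.3846° = 3.759171 rad
cos θ = -0.815283, sin θ = -0.579062 (intermediates below are computed at full precision and shown rounded to 5 d.p.)
v1: (-4.5,1.5) → rotate → (4.53737,1.38286) → ×s → (4.03477,1.22968) → (4.03,1.23)
v2: (-4,-2) → rotate → (2.10301,3.94682) → ×s → (1.87006,3.50963) → (1.87,3.51)
v3: (-2.5,-4) → rotate → (-0.27804,4.70879) → ×s → (-0.24724,4.18720) → (-0.25,4.19)
v4: (1,-3) → rotate → (-2.55247,1.86679) → ×s → (-2.26973,1.66001) → (-2.27,1.66)
v5: (5,2) → rotate → (-2.91829,-4.52588) → ×s → (-2.59504,-4.02455) → (-2.60,-4.02)
v6: (5,3) → rotate → (-2.33923,-5.34116) → ×s → (-2.08012,-4.74952) → (-2.08,-4.75)
v7: (4,5) → rotate → (-0.36582,-6.39267) → ×s → (-0.32530,-5.68456) → (-0.33,-5.68)
v8: (-1,4.5) → rotate → (3.42106,-3.08971) → ×s → (3.04211,-2.74747) → (3.04,-2.75)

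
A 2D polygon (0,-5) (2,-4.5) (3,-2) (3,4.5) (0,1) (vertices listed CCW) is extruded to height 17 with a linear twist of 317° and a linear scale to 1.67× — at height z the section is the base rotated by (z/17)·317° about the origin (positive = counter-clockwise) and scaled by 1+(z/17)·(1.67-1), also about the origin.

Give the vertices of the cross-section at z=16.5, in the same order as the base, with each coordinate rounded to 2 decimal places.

Cross-section at z=16.5: (-6.53,-5.04) (-3.86,-7.15) (0.41,-5.94) (8.90,0.62) (1.31,1.01)

t = z/height = 16.5/17 = 0.970588
s = 1 + (scale-1)·z/height = 1 + (1.67-1)·16.5/17 = 1.650294
θ = twist·z/height = 317°·16.5/17 = 307.6765° = 5.369967 rad
cos θ = 0.611202, sin θ = -0.791475 (intermediates below are computed at full precision and shown rounded to 5 d.p.)
v1: (0,-5) → rotate → (-3.95737,-3.05601) → ×s → (-6.53083,-5.04332) → (-6.53,-5.04)
v2: (2,-4.5) → rotate → (-2.33923,-4.33336) → ×s → (-3.86042,-7.15132) → (-3.86,-7.15)
v3: (3,-2) → rotate → (0.25066,-3.59683) → ×s → (0.41366,-5.93582) → (0.41,-5.94)
v4: (3,4.5) → rotate → (5.39524,0.37599) → ×s → (8.90374,0.62049) → (8.90,0.62)
v5: (0,1) → rotate → (0.79147,0.61120) → ×s → (1.30617,1.00866) → (1.31,1.01)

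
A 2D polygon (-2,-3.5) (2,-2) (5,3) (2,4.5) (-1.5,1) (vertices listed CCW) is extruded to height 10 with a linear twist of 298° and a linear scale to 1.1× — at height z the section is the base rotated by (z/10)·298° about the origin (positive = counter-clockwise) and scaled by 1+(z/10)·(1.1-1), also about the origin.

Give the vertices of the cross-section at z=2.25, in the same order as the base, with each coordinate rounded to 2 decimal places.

Cross-section at z=2.25: (2.50,-3.28) (2.68,1.09) (-0.83,5.90) (-3.44,3.68) (-1.54,-1.01)

t = z/height = 2.25/10 = 0.225
s = 1 + (scale-1)·z/height = 1 + (1.1-1)·2.25/10 = 1.022500
θ = twist·z/height = 298°·2.25/10 = 67.0500° = 1.170243 rad
cos θ = 0.389928, sin θ = 0.920845 (intermediates below are computed at full precision and shown rounded to 5 d.p.)
v1: (-2,-3.5) → rotate → (2.44310,-3.20644) → ×s → (2.49807,-3.27858) → (2.50,-3.28)
v2: (2,-2) → rotate → (2.62155,1.06184) → ×s → (2.68053,1.08573) → (2.68,1.09)
v3: (5,3) → rotate → (-0.81290,5.77401) → ×s → (-0.83119,5.90393) → (-0.83,5.90)
v4: (2,4.5) → rotate → (-3.36395,3.59637) → ×s → (-3.43964,3.67728) → (-3.44,3.68)
v5: (-1.5,1) → rotate → (-1.50574,-0.99134) → ×s → (-1.53962,-1.01365) → (-1.54,-1.01)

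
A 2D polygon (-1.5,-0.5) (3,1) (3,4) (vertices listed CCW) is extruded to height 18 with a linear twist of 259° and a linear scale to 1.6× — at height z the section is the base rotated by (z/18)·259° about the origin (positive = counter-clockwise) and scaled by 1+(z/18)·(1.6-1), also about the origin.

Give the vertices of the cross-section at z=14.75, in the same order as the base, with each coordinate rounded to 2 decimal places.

t = z/height = 14.75/18 = 0.819444
s = 1 + (scale-1)·z/height = 1 + (1.6-1)·14.75/18 = 1.491667
θ = twist·z/height = 259°·14.75/18 = 212.2361° = 3.704219 rad
cos θ = -0.845857, sin θ = -0.533409 (intermediates below are computed at full precision and shown rounded to 5 d.p.)
v1: (-1.5,-0.5) → rotate → (1.00208,1.22304) → ×s → (1.49477,1.82437) → (1.49,1.82)
v2: (3,1) → rotate → (-2.00416,-2.44609) → ×s → (-2.98954,-3.64874) → (-2.99,-3.65)
v3: (3,4) → rotate → (-0.40393,-4.98366) → ×s → (-0.60253,-7.43396) → (-0.60,-7.43)

Cross-section at z=14.75: (1.49,1.82) (-2.99,-3.65) (-0.60,-7.43)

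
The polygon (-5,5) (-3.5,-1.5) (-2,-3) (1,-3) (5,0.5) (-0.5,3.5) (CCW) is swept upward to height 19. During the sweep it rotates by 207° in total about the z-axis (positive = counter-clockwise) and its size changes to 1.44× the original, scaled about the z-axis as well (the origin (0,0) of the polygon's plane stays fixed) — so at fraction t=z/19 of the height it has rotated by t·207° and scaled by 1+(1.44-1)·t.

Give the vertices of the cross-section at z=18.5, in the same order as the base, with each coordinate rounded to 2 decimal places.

Cross-section at z=18.5: (9.27,-4.02) (3.86,3.83) (1.08,5.04) (-2.90,3.46) (-6.38,-3.29) (2.50,-4.39)

t = z/height = 18.5/19 = 0.973684
s = 1 + (scale-1)·z/height = 1 + (1.44-1)·18.5/19 = 1.428421
θ = twist·z/height = 207°·18.5/19 = 201.5526° = 3.517757 rad
cos θ = -0.930081, sin θ = -0.367356 (intermediates below are computed at full precision and shown rounded to 5 d.p.)
v1: (-5,5) → rotate → (6.48718,-2.81362) → ×s → (9.26643,-4.01904) → (9.27,-4.02)
v2: (-3.5,-1.5) → rotate → (2.70425,2.68087) → ×s → (3.86281,3.82941) → (3.86,3.83)
v3: (-2,-3) → rotate → (0.75809,3.52495) → ×s → (1.08288,5.03512) → (1.08,5.04)
v4: (1,-3) → rotate → (-2.03215,2.42289) → ×s → (-2.90276,3.46090) → (-2.90,3.46)
v5: (5,0.5) → rotate → (-4.46672,-2.30182) → ×s → (-6.38036,-3.28797) → (-6.38,-3.29)
v6: (-0.5,3.5) → rotate → (1.75079,-3.07160) → ×s → (2.50086,-4.38754) → (2.50,-4.39)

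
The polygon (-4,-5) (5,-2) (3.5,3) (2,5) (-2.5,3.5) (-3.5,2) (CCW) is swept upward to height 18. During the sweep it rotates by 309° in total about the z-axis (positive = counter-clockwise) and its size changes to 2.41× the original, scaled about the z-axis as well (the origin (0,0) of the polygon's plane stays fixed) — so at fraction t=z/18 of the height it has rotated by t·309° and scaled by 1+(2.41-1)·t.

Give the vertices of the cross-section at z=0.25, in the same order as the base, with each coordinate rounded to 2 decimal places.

t = z/height = 0.25/18 = 0.0138889
s = 1 + (scale-1)·z/height = 1 + (2.41-1)·0.25/18 = 1.019583
θ = twist·z/height = 309°·0.25/18 = 4.2917° = 0.074904 rad
cos θ = 0.997196, sin θ = 0.074834 (intermediates below are computed at full precision and shown rounded to 5 d.p.)
v1: (-4,-5) → rotate → (-3.61462,-5.28531) → ×s → (-3.68540,-5.38882) → (-3.69,-5.39)
v2: (5,-2) → rotate → (5.13565,-1.62022) → ×s → (5.23622,-1.65195) → (5.24,-1.65)
v3: (3.5,3) → rotate → (3.26569,3.25351) → ×s → (3.32964,3.31722) → (3.33,3.32)
v4: (2,5) → rotate → (1.62022,5.13565) → ×s → (1.65195,5.23622) → (1.65,5.24)
v5: (-2.5,3.5) → rotate → (-2.75491,3.30310) → ×s → (-2.80886,3.36779) → (-2.81,3.37)
v6: (-3.5,2) → rotate → (-3.63985,1.73247) → ×s → (-3.71113,1.76640) → (-3.71,1.77)

Cross-section at z=0.25: (-3.69,-5.39) (5.24,-1.65) (3.33,3.32) (1.65,5.24) (-2.81,3.37) (-3.71,1.77)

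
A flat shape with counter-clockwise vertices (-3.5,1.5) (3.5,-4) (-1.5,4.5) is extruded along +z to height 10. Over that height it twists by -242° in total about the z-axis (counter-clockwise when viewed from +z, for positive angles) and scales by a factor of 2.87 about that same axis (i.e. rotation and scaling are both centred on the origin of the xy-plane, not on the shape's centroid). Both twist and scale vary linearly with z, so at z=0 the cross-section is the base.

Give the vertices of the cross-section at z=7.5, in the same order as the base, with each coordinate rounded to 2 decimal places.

t = z/height = 7.5/10 = 0.75
s = 1 + (scale-1)·z/height = 1 + (2.87-1)·7.5/10 = 2.402500
θ = twist·z/height = -242°·7.5/10 = -181.5000° = -3.167773 rad
cos θ = -0.999657, sin θ = 0.026177 (intermediates below are computed at full precision and shown rounded to 5 d.p.)
v1: (-3.5,1.5) → rotate → (3.45954,-1.59111) → ×s → (8.31153,-3.82263) → (8.31,-3.82)
v2: (3.5,-4) → rotate → (-3.39409,4.09025) → ×s → (-8.15431,9.82682) → (-8.15,9.83)
v3: (-1.5,4.5) → rotate → (1.38169,-4.53772) → ×s → (3.31951,-10.90188) → (3.32,-10.90)

Cross-section at z=7.5: (8.31,-3.82) (-8.15,9.83) (3.32,-10.90)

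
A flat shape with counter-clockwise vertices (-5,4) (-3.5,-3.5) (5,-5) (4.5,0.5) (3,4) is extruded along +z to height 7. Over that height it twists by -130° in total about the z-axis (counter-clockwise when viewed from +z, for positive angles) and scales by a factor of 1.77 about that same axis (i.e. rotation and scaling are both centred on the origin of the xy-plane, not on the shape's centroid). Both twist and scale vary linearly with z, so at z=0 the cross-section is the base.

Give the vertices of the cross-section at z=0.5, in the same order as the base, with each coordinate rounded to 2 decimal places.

Cross-section at z=0.5: (-4.52,5.02) (-4.24,-3.05) (4.35,-6.06) (4.77,-0.25) (3.80,3.65)

t = z/height = 0.5/7 = 0.0714286
s = 1 + (scale-1)·z/height = 1 + (1.77-1)·0.5/7 = 1.055000
θ = twist·z/height = -130°·0.5/7 = -9.2857° = -0.162066 rad
cos θ = 0.986896, sin θ = -0.161358 (intermediates below are computed at full precision and shown rounded to 5 d.p.)
v1: (-5,4) → rotate → (-4.28905,4.75437) → ×s → (-4.52495,5.01586) → (-4.52,5.02)
v2: (-3.5,-3.5) → rotate → (-4.01889,-2.88938) → ×s → (-4.23993,-3.04830) → (-4.24,-3.05)
v3: (5,-5) → rotate → (4.12769,-5.74127) → ×s → (4.35471,-6.05704) → (4.35,-6.06)
v4: (4.5,0.5) → rotate → (4.52171,-0.23266) → ×s → (4.77040,-0.24546) → (4.77,-0.25)
v5: (3,4) → rotate → (3.60612,3.46351) → ×s → (3.80446,3.65400) → (3.80,3.65)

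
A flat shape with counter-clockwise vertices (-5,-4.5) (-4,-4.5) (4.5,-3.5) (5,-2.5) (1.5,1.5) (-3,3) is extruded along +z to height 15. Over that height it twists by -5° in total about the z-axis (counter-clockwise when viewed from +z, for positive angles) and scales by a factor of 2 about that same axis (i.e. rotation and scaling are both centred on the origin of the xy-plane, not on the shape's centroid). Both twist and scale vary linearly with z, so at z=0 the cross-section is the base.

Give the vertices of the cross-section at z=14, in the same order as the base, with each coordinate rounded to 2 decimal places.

t = z/height = 14/15 = 0.933333
s = 1 + (scale-1)·z/height = 1 + (2-1)·14/15 = 1.933333
θ = twist·z/height = -5°·14/15 = -4.6667° = -0.081449 rad
cos θ = 0.996685, sin θ = -0.081359 (intermediates below are computed at full precision and shown rounded to 5 d.p.)
v1: (-5,-4.5) → rotate → (-5.34954,-4.07829) → ×s → (-10.34244,-7.88469) → (-10.34,-7.88)
v2: (-4,-4.5) → rotate → (-4.35285,-4.15965) → ×s → (-8.41552,-8.04198) → (-8.42,-8.04)
v3: (4.5,-3.5) → rotate → (4.20033,-3.85451) → ×s → (8.12063,-7.45205) → (8.12,-7.45)
v4: (5,-2.5) → rotate → (4.78003,-2.89851) → ×s → (9.24139,-5.60378) → (9.24,-5.60)
v5: (1.5,1.5) → rotate → (1.61707,1.37299) → ×s → (3.12633,2.65445) → (3.13,2.65)
v6: (-3,3) → rotate → (-2.74598,3.23413) → ×s → (-5.30889,6.25265) → (-5.31,6.25)

Cross-section at z=14: (-10.34,-7.88) (-8.42,-8.04) (8.12,-7.45) (9.24,-5.60) (3.13,2.65) (-5.31,6.25)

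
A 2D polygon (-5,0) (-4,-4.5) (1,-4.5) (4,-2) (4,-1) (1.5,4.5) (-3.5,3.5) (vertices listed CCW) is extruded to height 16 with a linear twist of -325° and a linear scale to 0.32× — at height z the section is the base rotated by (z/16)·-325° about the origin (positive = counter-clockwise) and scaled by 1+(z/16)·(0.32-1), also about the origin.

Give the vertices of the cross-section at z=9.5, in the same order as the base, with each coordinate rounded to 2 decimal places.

Cross-section at z=9.5: (2.91,-0.67) (2.93,2.08) (0.02,2.75) (-2.06,1.70) (-2.19,1.12) (-1.47,-2.41) (1.57,-2.50)

t = z/height = 9.5/16 = 0.59375
s = 1 + (scale-1)·z/height = 1 + (0.32-1)·9.5/16 = 0.596250
θ = twist·z/height = -325°·9.5/16 = -192.9688° = -3.367940 rad
cos θ = -0.974493, sin θ = 0.224420 (intermediates below are computed at full precision and shown rounded to 5 d.p.)
v1: (-5,0) → rotate → (4.87246,-1.12210) → ×s → (2.90521,-0.66905) → (2.91,-0.67)
v2: (-4,-4.5) → rotate → (4.90786,3.48754) → ×s → (2.92631,2.07944) → (2.93,2.08)
v3: (1,-4.5) → rotate → (0.03540,4.60964) → ×s → (0.02110,2.74850) → (0.02,2.75)
v4: (4,-2) → rotate → (-3.44913,2.84666) → ×s → (-2.05654,1.69732) → (-2.06,1.70)
v5: (4,-1) → rotate → (-3.67355,1.87217) → ×s → (-2.19035,1.11628) → (-2.19,1.12)
v6: (1.5,4.5) → rotate → (-2.47163,-4.04859) → ×s → (-1.47371,-2.41397) → (-1.47,-2.41)
v7: (-3.5,3.5) → rotate → (2.62526,-4.19619) → ×s → (1.56531,-2.50198) → (1.57,-2.50)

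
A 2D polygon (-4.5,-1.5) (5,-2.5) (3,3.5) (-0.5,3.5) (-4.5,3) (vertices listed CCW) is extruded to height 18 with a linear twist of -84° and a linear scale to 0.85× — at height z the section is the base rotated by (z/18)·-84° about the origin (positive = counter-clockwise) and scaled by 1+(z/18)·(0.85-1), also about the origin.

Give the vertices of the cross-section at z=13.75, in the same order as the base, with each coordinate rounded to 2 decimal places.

t = z/height = 13.75/18 = 0.763889
s = 1 + (scale-1)·z/height = 1 + (0.85-1)·13.75/18 = 0.885417
θ = twist·z/height = -84°·13.75/18 = -64.1667° = -1.119920 rad
cos θ = 0.435755, sin θ = -0.900065 (intermediates below are computed at full precision and shown rounded to 5 d.p.)
v1: (-4.5,-1.5) → rotate → (-3.31099,3.39666) → ×s → (-2.93161,3.00746) → (-2.93,3.01)
v2: (5,-2.5) → rotate → (-0.07139,-5.58971) → ×s → (-0.06321,-4.94923) → (-0.06,-4.95)
v3: (3,3.5) → rotate → (4.45749,-1.17505) → ×s → (3.94674,-1.04041) → (3.95,-1.04)
v4: (-0.5,3.5) → rotate → (2.93235,1.97517) → ×s → (2.59635,1.74885) → (2.60,1.75)
v5: (-4.5,3) → rotate → (0.73930,5.35756) → ×s → (0.65459,4.74367) → (0.65,4.74)

Cross-section at z=13.75: (-2.93,3.01) (-0.06,-4.95) (3.95,-1.04) (2.60,1.75) (0.65,4.74)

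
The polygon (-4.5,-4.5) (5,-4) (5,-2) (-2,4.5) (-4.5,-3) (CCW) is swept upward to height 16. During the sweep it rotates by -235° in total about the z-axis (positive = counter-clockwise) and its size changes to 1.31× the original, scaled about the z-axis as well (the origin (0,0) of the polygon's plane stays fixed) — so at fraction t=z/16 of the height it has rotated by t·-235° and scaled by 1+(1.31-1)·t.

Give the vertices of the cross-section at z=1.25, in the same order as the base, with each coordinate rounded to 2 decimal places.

Cross-section at z=1.25: (-5.83,-2.92) (3.57,-5.50) (4.22,-3.56) (-0.49,5.02) (-5.34,-1.46)

t = z/height = 1.25/16 = 0.078125
s = 1 + (scale-1)·z/height = 1 + (1.31-1)·1.25/16 = 1.024219
θ = twist·z/height = -235°·1.25/16 = -18.3594° = -0.320432 rad
cos θ = 0.949100, sin θ = -0.314976 (intermediates below are computed at full precision and shown rounded to 5 d.p.)
v1: (-4.5,-4.5) → rotate → (-5.68834,-2.85356) → ×s → (-5.82611,-2.92266) → (-5.83,-2.92)
v2: (5,-4) → rotate → (3.48559,-5.37128) → ×s → (3.57001,-5.50136) → (3.57,-5.50)
v3: (5,-2) → rotate → (4.11555,-3.47308) → ×s → (4.21522,-3.55719) → (4.22,-3.56)
v4: (-2,4.5) → rotate → (-0.48081,4.90090) → ×s → (-0.49245,5.01959) → (-0.49,5.02)
v5: (-4.5,-3) → rotate → (-5.21588,-1.42991) → ×s → (-5.34220,-1.46454) → (-5.34,-1.46)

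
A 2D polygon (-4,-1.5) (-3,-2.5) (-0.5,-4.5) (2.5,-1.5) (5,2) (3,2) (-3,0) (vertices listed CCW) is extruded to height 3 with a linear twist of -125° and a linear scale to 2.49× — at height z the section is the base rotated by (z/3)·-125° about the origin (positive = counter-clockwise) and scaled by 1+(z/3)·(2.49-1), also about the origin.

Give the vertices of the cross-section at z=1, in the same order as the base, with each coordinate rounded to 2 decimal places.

t = z/height = 1/3 = 0.333333
s = 1 + (scale-1)·z/height = 1 + (2.49-1)·1/3 = 1.496667
θ = twist·z/height = -125°·1/3 = -41.6667° = -0.727221 rad
cos θ = 0.747025, sin θ = -0.664796 (intermediates below are computed at full precision and shown rounded to 5 d.p.)
v1: (-4,-1.5) → rotate → (-3.98529,1.53865) → ×s → (-5.96466,2.30284) → (-5.96,2.30)
v2: (-3,-2.5) → rotate → (-3.90306,0.12682) → ×s → (-5.84159,0.18981) → (-5.84,0.19)
v3: (-0.5,-4.5) → rotate → (-3.36509,-3.02921) → ×s → (-5.03642,-4.53372) → (-5.04,-4.53)
v4: (2.5,-1.5) → rotate → (0.87037,-2.78253) → ×s → (1.30265,-4.16452) → (1.30,-4.16)
v5: (5,2) → rotate → (5.06472,-1.82993) → ×s → (7.58019,-2.73879) → (7.58,-2.74)
v6: (3,2) → rotate → (3.57067,-0.50034) → ×s → (5.34410,-0.74884) → (5.34,-0.75)
v7: (-3,0) → rotate → (-2.24108,1.99439) → ×s → (-3.35414,2.98493) → (-3.35,2.98)

Cross-section at z=1: (-5.96,2.30) (-5.84,0.19) (-5.04,-4.53) (1.30,-4.16) (7.58,-2.74) (5.34,-0.75) (-3.35,2.98)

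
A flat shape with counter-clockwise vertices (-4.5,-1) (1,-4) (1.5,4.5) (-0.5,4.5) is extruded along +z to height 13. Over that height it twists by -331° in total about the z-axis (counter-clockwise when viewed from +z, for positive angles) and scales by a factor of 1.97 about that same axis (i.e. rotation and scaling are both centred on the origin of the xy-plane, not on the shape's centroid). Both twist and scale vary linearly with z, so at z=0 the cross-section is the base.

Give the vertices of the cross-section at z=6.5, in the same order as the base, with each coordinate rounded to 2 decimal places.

t = z/height = 6.5/13 = 0.5
s = 1 + (scale-1)·z/height = 1 + (1.97-1)·6.5/13 = 1.485000
θ = twist·z/height = -331°·6.5/13 = -165.5000° = -2.888520 rad
cos θ = -0.968148, sin θ = -0.250380 (intermediates below are computed at full precision and shown rounded to 5 d.p.)
v1: (-4.5,-1) → rotate → (4.10628,2.09486) → ×s → (6.09783,3.11086) → (6.10,3.11)
v2: (1,-4) → rotate → (-1.96967,3.62221) → ×s → (-2.92496,5.37898) → (-2.92,5.38)
v3: (1.5,4.5) → rotate → (-0.32551,-4.73223) → ×s → (-0.48338,-7.02737) → (-0.48,-7.03)
v4: (-0.5,4.5) → rotate → (1.61078,-4.23147) → ×s → (2.39201,-6.28374) → (2.39,-6.28)

Cross-section at z=6.5: (6.10,3.11) (-2.92,5.38) (-0.48,-7.03) (2.39,-6.28)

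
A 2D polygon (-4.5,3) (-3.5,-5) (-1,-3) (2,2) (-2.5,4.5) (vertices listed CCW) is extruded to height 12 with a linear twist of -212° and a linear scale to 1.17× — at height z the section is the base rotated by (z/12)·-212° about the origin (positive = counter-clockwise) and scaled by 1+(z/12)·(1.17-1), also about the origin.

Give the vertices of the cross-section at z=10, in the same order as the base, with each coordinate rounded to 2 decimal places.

t = z/height = 10/12 = 0.833333
s = 1 + (scale-1)·z/height = 1 + (1.17-1)·10/12 = 1.141667
θ = twist·z/height = -212°·10/12 = -176.6667° = -3.083415 rad
cos θ = -0.998308, sin θ = -0.058145 (intermediates below are computed at full precision and shown rounded to 5 d.p.)
v1: (-4.5,3) → rotate → (4.66682,-2.73327) → ×s → (5.32795,-3.12049) → (5.33,-3.12)
v2: (-3.5,-5) → rotate → (3.20335,5.19505) → ×s → (3.65716,5.93101) → (3.66,5.93)
v3: (-1,-3) → rotate → (0.82387,3.05307) → ×s → (0.94059,3.48559) → (0.94,3.49)
v4: (2,2) → rotate → (-1.88033,-2.11291) → ×s → (-2.14671,-2.41223) → (-2.15,-2.41)
v5: (-2.5,4.5) → rotate → (2.75742,-4.34702) → ×s → (3.14806,-4.96285) → (3.15,-4.96)

Cross-section at z=10: (5.33,-3.12) (3.66,5.93) (0.94,3.49) (-2.15,-2.41) (3.15,-4.96)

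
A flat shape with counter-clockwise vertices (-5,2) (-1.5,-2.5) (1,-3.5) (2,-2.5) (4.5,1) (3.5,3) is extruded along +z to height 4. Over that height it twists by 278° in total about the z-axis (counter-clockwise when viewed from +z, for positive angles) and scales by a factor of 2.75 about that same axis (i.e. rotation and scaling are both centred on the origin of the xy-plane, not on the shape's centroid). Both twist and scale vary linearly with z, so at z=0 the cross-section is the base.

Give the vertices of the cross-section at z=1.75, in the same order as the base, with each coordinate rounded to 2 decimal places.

Cross-section at z=1.75: (1.62,-9.37) (5.15,0.06) (4.34,4.74) (1.91,5.32) (-5.67,5.84) (-7.75,2.48)

t = z/height = 1.75/4 = 0.4375
s = 1 + (scale-1)·z/height = 1 + (2.75-1)·1.75/4 = 1.765625
θ = twist·z/height = 278°·1.75/4 = 121.6250° = 2.122757 rad
cos θ = -0.524357, sin θ = 0.851498 (intermediates below are computed at full precision and shown rounded to 5 d.p.)
v1: (-5,2) → rotate → (0.91879,-5.30621) → ×s → (1.62224,-9.36877) → (1.62,-9.37)
v2: (-1.5,-2.5) → rotate → (2.91528,0.03365) → ×s → (5.14729,0.05941) → (5.15,0.06)
v3: (1,-3.5) → rotate → (2.45589,2.68675) → ×s → (4.33617,4.74379) → (4.34,4.74)
v4: (2,-2.5) → rotate → (1.08003,3.01389) → ×s → (1.90693,5.32140) → (1.91,5.32)
v5: (4.5,1) → rotate → (-3.21111,3.30738) → ×s → (-5.66961,5.83960) → (-5.67,5.84)
v6: (3.5,3) → rotate → (-4.38975,1.40717) → ×s → (-7.75065,2.48454) → (-7.75,2.48)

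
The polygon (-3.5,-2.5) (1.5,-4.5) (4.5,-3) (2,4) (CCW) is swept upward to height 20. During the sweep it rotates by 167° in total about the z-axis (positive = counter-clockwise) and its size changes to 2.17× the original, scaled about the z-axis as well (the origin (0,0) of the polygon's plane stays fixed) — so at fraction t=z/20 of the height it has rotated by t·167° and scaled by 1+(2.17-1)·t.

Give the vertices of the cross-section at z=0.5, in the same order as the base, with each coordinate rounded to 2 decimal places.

t = z/height = 0.5/20 = 0.025
s = 1 + (scale-1)·z/height = 1 + (2.17-1)·0.5/20 = 1.029250
θ = twist·z/height = 167°·0.5/20 = 4.1750° = 0.072867 rad
cos θ = 0.997346, sin θ = 0.072803 (intermediates below are computed at full precision and shown rounded to 5 d.p.)
v1: (-3.5,-2.5) → rotate → (-3.30870,-2.74818) → ×s → (-3.40548,-2.82856) → (-3.41,-2.83)
v2: (1.5,-4.5) → rotate → (1.82363,-4.37885) → ×s → (1.87697,-4.50694) → (1.88,-4.51)
v3: (4.5,-3) → rotate → (4.70647,-2.66443) → ×s → (4.84413,-2.74236) → (4.84,-2.74)
v4: (2,4) → rotate → (1.70348,4.13499) → ×s → (1.75331,4.25594) → (1.75,4.26)

Cross-section at z=0.5: (-3.41,-2.83) (1.88,-4.51) (4.84,-2.74) (1.75,4.26)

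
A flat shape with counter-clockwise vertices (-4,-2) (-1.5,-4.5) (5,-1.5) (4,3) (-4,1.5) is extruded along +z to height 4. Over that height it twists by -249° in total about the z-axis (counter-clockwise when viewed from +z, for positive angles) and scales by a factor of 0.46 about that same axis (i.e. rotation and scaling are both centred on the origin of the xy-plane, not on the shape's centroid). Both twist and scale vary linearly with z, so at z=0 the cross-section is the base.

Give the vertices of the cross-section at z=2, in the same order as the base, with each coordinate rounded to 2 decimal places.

Cross-section at z=2: (0.45,3.23) (-2.09,2.76) (-2.97,-2.39) (0.15,-3.65) (2.56,1.79)

t = z/height = 2/4 = 0.5
s = 1 + (scale-1)·z/height = 1 + (0.46-1)·2/4 = 0.730000
θ = twist·z/height = -249°·2/4 = -124.5000° = -2.172935 rad
cos θ = -0.566406, sin θ = -0.824126 (intermediates below are computed at full precision and shown rounded to 5 d.p.)
v1: (-4,-2) → rotate → (0.61737,4.42932) → ×s → (0.45068,3.23340) → (0.45,3.23)
v2: (-1.5,-4.5) → rotate → (-2.85896,3.78502) → ×s → (-2.08704,2.76306) → (-2.09,2.76)
v3: (5,-1.5) → rotate → (-4.06822,-3.27102) → ×s → (-2.96980,-2.38785) → (-2.97,-2.39)
v4: (4,3) → rotate → (0.20675,-4.99572) → ×s → (0.15093,-3.64688) → (0.15,-3.65)
v5: (-4,1.5) → rotate → (3.50181,2.44690) → ×s → (2.55632,1.78623) → (2.56,1.79)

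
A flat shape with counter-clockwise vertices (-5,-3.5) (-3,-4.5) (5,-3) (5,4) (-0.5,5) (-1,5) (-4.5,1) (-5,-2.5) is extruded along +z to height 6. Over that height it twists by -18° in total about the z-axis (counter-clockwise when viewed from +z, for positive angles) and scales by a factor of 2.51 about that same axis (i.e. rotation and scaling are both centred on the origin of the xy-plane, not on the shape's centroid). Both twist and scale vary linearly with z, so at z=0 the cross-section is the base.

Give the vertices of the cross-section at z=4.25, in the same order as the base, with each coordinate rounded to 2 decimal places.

Cross-section at z=4.25: (-11.69,-4.78) (-8.11,-7.71) (8.72,-8.34) (11.92,5.79) (1.27,10.32) (0.27,10.55) (-8.63,4.07) (-11.23,-2.76)

t = z/height = 4.25/6 = 0.708333
s = 1 + (scale-1)·z/height = 1 + (2.51-1)·4.25/6 = 2.069583
θ = twist·z/height = -18°·4.25/6 = -12.7500° = -0.222529 rad
cos θ = 0.975342, sin θ = -0.220697 (intermediates below are computed at full precision and shown rounded to 5 d.p.)
v1: (-5,-3.5) → rotate → (-5.64915,-2.31021) → ×s → (-11.69139,-4.78117) → (-11.69,-4.78)
v2: (-3,-4.5) → rotate → (-3.91917,-3.72695) → ×s → (-8.11104,-7.71323) → (-8.11,-7.71)
v3: (5,-3) → rotate → (4.21462,-4.02951) → ×s → (8.72251,-8.33942) → (8.72,-8.34)
v4: (5,4) → rotate → (5.75950,2.79788) → ×s → (11.91977,5.79045) → (11.92,5.79)
v5: (-0.5,5) → rotate → (0.61582,4.98706) → ×s → (1.27448,10.32114) → (1.27,10.32)
v6: (-1,5) → rotate → (0.12814,5.09741) → ×s → (0.26521,10.54951) → (0.27,10.55)
v7: (-4.5,1) → rotate → (-4.16834,1.96848) → ×s → (-8.62673,4.07394) → (-8.63,4.07)
v8: (-5,-2.5) → rotate → (-5.42846,-1.33487) → ×s → (-11.23464,-2.76262) → (-11.23,-2.76)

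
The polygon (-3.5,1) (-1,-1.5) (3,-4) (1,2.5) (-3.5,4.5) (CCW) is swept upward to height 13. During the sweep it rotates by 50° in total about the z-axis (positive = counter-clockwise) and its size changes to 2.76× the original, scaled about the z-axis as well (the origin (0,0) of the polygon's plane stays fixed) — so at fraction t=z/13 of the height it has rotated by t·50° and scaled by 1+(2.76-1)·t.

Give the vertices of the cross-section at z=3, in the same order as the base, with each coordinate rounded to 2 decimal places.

t = z/height = 3/13 = 0.230769
s = 1 + (scale-1)·z/height = 1 + (2.76-1)·3/13 = 1.406154
θ = twist·z/height = 50°·3/13 = 11.5385° = 0.201384 rad
cos θ = 0.979791, sin θ = 0.200026 (intermediates below are computed at full precision and shown rounded to 5 d.p.)
v1: (-3.5,1) → rotate → (-3.62929,0.27970) → ×s → (-5.10334,0.39330) → (-5.10,0.39)
v2: (-1,-1.5) → rotate → (-0.67975,-1.66971) → ×s → (-0.95584,-2.34787) → (-0.96,-2.35)
v3: (3,-4) → rotate → (3.73947,-3.31909) → ×s → (5.25828,-4.66714) → (5.26,-4.67)
v4: (1,2.5) → rotate → (0.47973,2.64950) → ×s → (0.67457,3.72561) → (0.67,3.73)
v5: (-3.5,4.5) → rotate → (-4.32938,3.70897) → ×s → (-6.08778,5.21538) → (-6.09,5.22)

Cross-section at z=3: (-5.10,0.39) (-0.96,-2.35) (5.26,-4.67) (0.67,3.73) (-6.09,5.22)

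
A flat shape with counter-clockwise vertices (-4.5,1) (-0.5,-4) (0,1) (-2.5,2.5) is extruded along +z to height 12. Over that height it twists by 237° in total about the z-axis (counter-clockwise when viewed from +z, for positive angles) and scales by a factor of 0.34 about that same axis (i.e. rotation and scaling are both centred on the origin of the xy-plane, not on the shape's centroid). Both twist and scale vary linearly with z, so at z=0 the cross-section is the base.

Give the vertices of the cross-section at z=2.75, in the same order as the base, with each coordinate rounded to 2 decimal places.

Cross-section at z=2.75: (-2.92,-2.61) (2.51,-2.33) (-0.69,0.50) (-2.96,-0.49)

t = z/height = 2.75/12 = 0.229167
s = 1 + (scale-1)·z/height = 1 + (0.34-1)·2.75/12 = 0.848750
θ = twist·z/height = 237°·2.75/12 = 54.3125° = 0.947932 rad
cos θ = 0.583364, sin θ = 0.812211 (intermediates below are computed at full precision and shown rounded to 5 d.p.)
v1: (-4.5,1) → rotate → (-3.43735,-3.07158) → ×s → (-2.91745,-2.60701) → (-2.92,-2.61)
v2: (-0.5,-4) → rotate → (2.95716,-2.73956) → ×s → (2.50989,-2.32520) → (2.51,-2.33)
v3: (0,1) → rotate → (-0.81221,0.58336) → ×s → (-0.68936,0.49513) → (-0.69,0.50)
v4: (-2.5,2.5) → rotate → (-3.48894,-0.57212) → ×s → (-2.96124,-0.48558) → (-2.96,-0.49)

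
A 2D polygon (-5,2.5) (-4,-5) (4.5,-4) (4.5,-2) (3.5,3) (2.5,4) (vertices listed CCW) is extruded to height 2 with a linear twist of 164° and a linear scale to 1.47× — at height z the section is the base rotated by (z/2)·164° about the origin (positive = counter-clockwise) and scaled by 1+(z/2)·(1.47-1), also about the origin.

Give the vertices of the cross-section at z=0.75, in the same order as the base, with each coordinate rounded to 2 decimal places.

t = z/height = 0.75/2 = 0.375
s = 1 + (scale-1)·z/height = 1 + (1.47-1)·0.75/2 = 1.176250
θ = twist·z/height = 164°·0.75/2 = 61.5000° = 1.073377 rad
cos θ = 0.477159, sin θ = 0.878817 (intermediates below are computed at full precision and shown rounded to 5 d.p.)
v1: (-5,2.5) → rotate → (-4.58284,-3.20119) → ×s → (-5.39056,-3.76540) → (-5.39,-3.77)
v2: (-4,-5) → rotate → (2.48545,-5.90106) → ×s → (2.92351,-6.94112) → (2.92,-6.94)
v3: (4.5,-4) → rotate → (5.66248,2.04604) → ×s → (6.66050,2.40666) → (6.66,2.41)
v4: (4.5,-2) → rotate → (3.90485,3.00036) → ×s → (4.59308,3.52917) → (4.59,3.53)
v5: (3.5,3) → rotate → (-0.96640,4.50734) → ×s → (-1.13672,5.30175) → (-1.14,5.30)
v6: (2.5,4) → rotate → (-2.32237,4.10568) → ×s → (-2.73169,4.82930) → (-2.73,4.83)

Cross-section at z=0.75: (-5.39,-3.77) (2.92,-6.94) (6.66,2.41) (4.59,3.53) (-1.14,5.30) (-2.73,4.83)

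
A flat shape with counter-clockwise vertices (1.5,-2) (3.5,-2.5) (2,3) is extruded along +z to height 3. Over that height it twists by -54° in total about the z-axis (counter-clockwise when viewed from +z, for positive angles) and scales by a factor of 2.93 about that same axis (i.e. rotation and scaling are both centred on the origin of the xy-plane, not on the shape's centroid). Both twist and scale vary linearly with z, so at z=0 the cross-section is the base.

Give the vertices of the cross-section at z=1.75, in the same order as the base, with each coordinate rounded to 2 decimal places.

t = z/height = 1.75/3 = 0.583333
s = 1 + (scale-1)·z/height = 1 + (2.93-1)·1.75/3 = 2.125833
θ = twist·z/height = -54°·1.75/3 = -31.5000° = -0.549779 rad
cos θ = 0.852640, sin θ = -0.522499 (intermediates below are computed at full precision and shown rounded to 5 d.p.)
v1: (1.5,-2) → rotate → (0.23396,-2.48903) → ×s → (0.49737,-5.29126) → (0.50,-5.29)
v2: (3.5,-2.5) → rotate → (1.67799,-3.96035) → ×s → (3.56714,-8.41903) → (3.57,-8.42)
v3: (2,3) → rotate → (3.27278,1.51292) → ×s → (6.95738,3.21622) → (6.96,3.22)

Cross-section at z=1.75: (0.50,-5.29) (3.57,-8.42) (6.96,3.22)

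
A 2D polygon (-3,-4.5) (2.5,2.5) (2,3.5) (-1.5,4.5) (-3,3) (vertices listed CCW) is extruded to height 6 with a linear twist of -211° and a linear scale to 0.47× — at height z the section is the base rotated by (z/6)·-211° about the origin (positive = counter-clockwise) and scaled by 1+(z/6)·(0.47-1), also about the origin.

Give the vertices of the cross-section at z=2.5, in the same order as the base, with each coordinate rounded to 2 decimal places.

t = z/height = 2.5/6 = 0.416667
s = 1 + (scale-1)·z/height = 1 + (0.47-1)·2.5/6 = 0.779167
θ = twist·z/height = -211°·2.5/6 = -87.9167° = -1.534435 rad
cos θ = 0.036353, sin θ = -0.999339 (intermediates below are computed at full precision and shown rounded to 5 d.p.)
v1: (-3,-4.5) → rotate → (-4.60608,2.83443) → ×s → (-3.58891,2.20849) → (-3.59,2.21)
v2: (2.5,2.5) → rotate → (2.58923,-2.40746) → ×s → (2.01744,-1.87582) → (2.02,-1.88)
v3: (2,3.5) → rotate → (3.57039,-1.87144) → ×s → (2.78193,-1.45817) → (2.78,-1.46)
v4: (-1.5,4.5) → rotate → (4.44250,1.66260) → ×s → (3.46144,1.29544) → (3.46,1.30)
v5: (-3,3) → rotate → (2.88896,3.10708) → ×s → (2.25098,2.42093) → (2.25,2.42)

Cross-section at z=2.5: (-3.59,2.21) (2.02,-1.88) (2.78,-1.46) (3.46,1.30) (2.25,2.42)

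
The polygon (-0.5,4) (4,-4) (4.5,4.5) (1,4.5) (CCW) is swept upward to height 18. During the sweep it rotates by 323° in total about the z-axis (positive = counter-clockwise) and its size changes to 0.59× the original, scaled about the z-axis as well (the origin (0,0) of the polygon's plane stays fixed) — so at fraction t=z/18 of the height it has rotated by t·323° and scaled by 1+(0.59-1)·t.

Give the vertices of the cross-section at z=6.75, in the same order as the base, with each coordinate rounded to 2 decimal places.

t = z/height = 6.75/18 = 0.375
s = 1 + (scale-1)·z/height = 1 + (0.59-1)·6.75/18 = 0.846250
θ = twist·z/height = 323°·6.75/18 = 121.1250° = 2.114030 rad
cos θ = -0.516907, sin θ = 0.856042 (intermediates below are computed at full precision and shown rounded to 5 d.p.)
v1: (-0.5,4) → rotate → (-3.16571,-2.49565) → ×s → (-2.67898,-2.11194) → (-2.68,-2.11)
v2: (4,-4) → rotate → (1.35654,5.49179) → ×s → (1.14797,4.64743) → (1.15,4.65)
v3: (4.5,4.5) → rotate → (-6.17827,1.52611) → ×s → (-5.22836,1.29147) → (-5.23,1.29)
v4: (1,4.5) → rotate → (-4.36909,-1.47004) → ×s → (-3.69735,-1.24402) → (-3.70,-1.24)

Cross-section at z=6.75: (-2.68,-2.11) (1.15,4.65) (-5.23,1.29) (-3.70,-1.24)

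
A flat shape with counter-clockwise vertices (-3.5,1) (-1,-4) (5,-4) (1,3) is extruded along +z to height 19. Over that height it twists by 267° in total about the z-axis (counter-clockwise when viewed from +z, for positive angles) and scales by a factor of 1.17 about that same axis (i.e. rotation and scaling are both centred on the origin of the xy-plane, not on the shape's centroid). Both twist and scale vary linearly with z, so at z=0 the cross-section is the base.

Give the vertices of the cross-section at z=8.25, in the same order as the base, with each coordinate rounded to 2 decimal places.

Cross-section at z=8.25: (0.68,-3.85) (4.33,0.91) (1.51,6.71) (-3.37,-0.44)

t = z/height = 8.25/19 = 0.434211
s = 1 + (scale-1)·z/height = 1 + (1.17-1)·8.25/19 = 1.073816
θ = twist·z/height = 267°·8.25/19 = 115.9342° = 2.023434 rad
cos θ = -0.437339, sin θ = 0.899297 (intermediates below are computed at full precision and shown rounded to 5 d.p.)
v1: (-3.5,1) → rotate → (0.63139,-3.58488) → ×s → (0.67800,-3.84950) → (0.68,-3.85)
v2: (-1,-4) → rotate → (4.03453,0.85006) → ×s → (4.33234,0.91281) → (4.33,0.91)
v3: (5,-4) → rotate → (1.41049,6.24584) → ×s → (1.51461,6.70688) → (1.51,6.71)
v4: (1,3) → rotate → (-3.13523,-0.41272) → ×s → (-3.36666,-0.44318) → (-3.37,-0.44)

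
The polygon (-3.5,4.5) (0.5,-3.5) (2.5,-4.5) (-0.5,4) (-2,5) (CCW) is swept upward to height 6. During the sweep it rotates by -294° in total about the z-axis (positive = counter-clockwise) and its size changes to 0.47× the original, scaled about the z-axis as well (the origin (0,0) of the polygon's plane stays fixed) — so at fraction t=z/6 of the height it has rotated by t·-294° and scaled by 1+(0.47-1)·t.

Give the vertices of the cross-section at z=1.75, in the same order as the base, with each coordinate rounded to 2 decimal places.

Cross-section at z=1.75: (3.57,3.23) (-2.92,-0.64) (-3.64,-2.39) (3.34,0.67) (4.09,2.00)

t = z/height = 1.75/6 = 0.291667
s = 1 + (scale-1)·z/height = 1 + (0.47-1)·1.75/6 = 0.845417
θ = twist·z/height = -294°·1.75/6 = -85.7500° = -1.496620 rad
cos θ = 0.074108, sin θ = -0.997250 (intermediates below are computed at full precision and shown rounded to 5 d.p.)
v1: (-3.5,4.5) → rotate → (4.22825,3.82386) → ×s → (3.57463,3.23276) → (3.57,3.23)
v2: (0.5,-3.5) → rotate → (-3.45332,-0.75800) → ×s → (-2.91950,-0.64083) → (-2.92,-0.64)
v3: (2.5,-4.5) → rotate → (-4.30235,-2.82661) → ×s → (-3.63728,-2.38967) → (-3.64,-2.39)
v4: (-0.5,4) → rotate → (3.95195,0.79506) → ×s → (3.34104,0.67216) → (3.34,0.67)
v5: (-2,5) → rotate → (4.83803,2.36504) → ×s → (4.09015,1.99945) → (4.09,2.00)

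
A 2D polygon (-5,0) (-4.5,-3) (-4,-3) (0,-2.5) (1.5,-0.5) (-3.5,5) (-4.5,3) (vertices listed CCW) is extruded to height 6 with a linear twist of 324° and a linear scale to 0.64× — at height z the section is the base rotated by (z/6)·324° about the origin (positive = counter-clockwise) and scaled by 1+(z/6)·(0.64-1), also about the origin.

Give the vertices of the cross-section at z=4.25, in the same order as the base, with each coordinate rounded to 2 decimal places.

Cross-section at z=4.25: (2.42,2.83) (0.48,4.00) (0.24,3.72) (-1.42,1.21) (-1.01,-0.61) (4.53,-0.44) (3.88,1.10)

t = z/height = 4.25/6 = 0.708333
s = 1 + (scale-1)·z/height = 1 + (0.64-1)·4.25/6 = 0.745000
θ = twist·z/height = 324°·4.25/6 = 229.5000° = 4.005531 rad
cos θ = -0.649448, sin θ = -0.760406 (intermediates below are computed at full precision and shown rounded to 5 d.p.)
v1: (-5,0) → rotate → (3.24724,3.80203) → ×s → (2.41919,2.83251) → (2.42,2.83)
v2: (-4.5,-3) → rotate → (0.64130,5.37017) → ×s → (0.47777,4.00078) → (0.48,4.00)
v3: (-4,-3) → rotate → (0.31657,4.98997) → ×s → (0.23585,3.71753) → (0.24,3.72)
v4: (0,-2.5) → rotate → (-1.90101,1.62362) → ×s → (-1.41626,1.20960) → (-1.42,1.21)
v5: (1.5,-0.5) → rotate → (-1.35438,-0.81588) → ×s → (-1.00901,-0.60783) → (-1.01,-0.61)
v6: (-3.5,5) → rotate → (6.07510,-0.58582) → ×s → (4.52595,-0.43644) → (4.53,-0.44)
v7: (-4.5,3) → rotate → (5.20373,1.47348) → ×s → (3.87678,1.09774) → (3.88,1.10)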